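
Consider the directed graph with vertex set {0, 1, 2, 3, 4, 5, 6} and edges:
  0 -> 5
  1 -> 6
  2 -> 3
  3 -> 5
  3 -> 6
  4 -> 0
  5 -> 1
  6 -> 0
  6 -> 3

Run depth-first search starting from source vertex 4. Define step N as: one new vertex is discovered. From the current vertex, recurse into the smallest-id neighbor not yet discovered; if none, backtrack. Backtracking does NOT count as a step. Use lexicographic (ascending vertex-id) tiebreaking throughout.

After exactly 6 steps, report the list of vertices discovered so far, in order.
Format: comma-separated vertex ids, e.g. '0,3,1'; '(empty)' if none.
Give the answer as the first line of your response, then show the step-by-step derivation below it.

4,0,5,1,6,3

step 1: discover 4; path=4; order=4
step 2: discover 0; path=4>0; order=4,0
step 3: discover 5; path=4>0>5; order=4,0,5
step 4: discover 1; path=4>0>5>1; order=4,0,5,1
step 5: discover 6; path=4>0>5>1>6; order=4,0,5,1,6
step 6: discover 3; path=4>0>5>1>6>3; order=4,0,5,1,6,3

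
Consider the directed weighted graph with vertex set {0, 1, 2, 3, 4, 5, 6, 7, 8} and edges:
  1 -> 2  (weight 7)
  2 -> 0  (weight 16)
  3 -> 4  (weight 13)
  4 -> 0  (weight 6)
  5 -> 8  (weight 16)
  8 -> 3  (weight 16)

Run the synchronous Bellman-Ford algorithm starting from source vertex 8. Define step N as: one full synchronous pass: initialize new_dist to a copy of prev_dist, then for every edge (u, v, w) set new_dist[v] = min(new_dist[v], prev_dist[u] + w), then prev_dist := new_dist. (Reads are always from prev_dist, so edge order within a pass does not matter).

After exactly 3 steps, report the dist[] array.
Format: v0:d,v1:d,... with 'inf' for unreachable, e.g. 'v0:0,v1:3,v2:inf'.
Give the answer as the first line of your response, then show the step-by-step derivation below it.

v0:35,v1:inf,v2:inf,v3:16,v4:29,v5:inf,v6:inf,v7:inf,v8:0

step 1: dist = v0:inf,v1:inf,v2:inf,v3:16,v4:inf,v5:inf,v6:inf,v7:inf,v8:0
step 2: dist = v0:inf,v1:inf,v2:inf,v3:16,v4:29,v5:inf,v6:inf,v7:inf,v8:0
step 3: dist = v0:35,v1:inf,v2:inf,v3:16,v4:29,v5:inf,v6:inf,v7:inf,v8:0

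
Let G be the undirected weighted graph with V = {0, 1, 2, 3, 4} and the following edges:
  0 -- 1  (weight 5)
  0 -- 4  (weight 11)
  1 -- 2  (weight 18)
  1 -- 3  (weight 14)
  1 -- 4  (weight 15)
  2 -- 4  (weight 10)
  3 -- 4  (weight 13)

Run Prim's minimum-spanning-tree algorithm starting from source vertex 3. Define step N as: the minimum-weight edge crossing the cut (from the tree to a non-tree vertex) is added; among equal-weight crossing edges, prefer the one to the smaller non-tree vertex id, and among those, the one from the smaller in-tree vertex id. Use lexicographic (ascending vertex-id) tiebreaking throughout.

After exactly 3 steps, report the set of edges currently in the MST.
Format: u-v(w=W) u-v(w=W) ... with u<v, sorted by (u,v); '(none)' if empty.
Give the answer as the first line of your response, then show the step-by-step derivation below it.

0-4(w=11) 2-4(w=10) 3-4(w=13)

step 1: add edge 3-4 (w=13); MST = {3-4(w=13)}
step 2: add edge 2-4 (w=10); MST = {2-4(w=10) 3-4(w=13)}
step 3: add edge 0-4 (w=11); MST = {0-4(w=11) 2-4(w=10) 3-4(w=13)}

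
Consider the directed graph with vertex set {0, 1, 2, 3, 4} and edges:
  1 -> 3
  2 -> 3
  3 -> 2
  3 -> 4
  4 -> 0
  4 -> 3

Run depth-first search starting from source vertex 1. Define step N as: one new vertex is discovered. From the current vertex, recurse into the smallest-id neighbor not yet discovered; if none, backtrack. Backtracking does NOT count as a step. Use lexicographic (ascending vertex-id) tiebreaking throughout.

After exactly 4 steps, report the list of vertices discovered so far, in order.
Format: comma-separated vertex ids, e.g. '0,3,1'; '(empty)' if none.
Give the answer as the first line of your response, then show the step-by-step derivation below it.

1,3,2,4

step 1: discover 1; path=1; order=1
step 2: discover 3; path=1>3; order=1,3
step 3: discover 2; path=1>3>2; order=1,3,2
step 4: discover 4; path=1>3>4; order=1,3,2,4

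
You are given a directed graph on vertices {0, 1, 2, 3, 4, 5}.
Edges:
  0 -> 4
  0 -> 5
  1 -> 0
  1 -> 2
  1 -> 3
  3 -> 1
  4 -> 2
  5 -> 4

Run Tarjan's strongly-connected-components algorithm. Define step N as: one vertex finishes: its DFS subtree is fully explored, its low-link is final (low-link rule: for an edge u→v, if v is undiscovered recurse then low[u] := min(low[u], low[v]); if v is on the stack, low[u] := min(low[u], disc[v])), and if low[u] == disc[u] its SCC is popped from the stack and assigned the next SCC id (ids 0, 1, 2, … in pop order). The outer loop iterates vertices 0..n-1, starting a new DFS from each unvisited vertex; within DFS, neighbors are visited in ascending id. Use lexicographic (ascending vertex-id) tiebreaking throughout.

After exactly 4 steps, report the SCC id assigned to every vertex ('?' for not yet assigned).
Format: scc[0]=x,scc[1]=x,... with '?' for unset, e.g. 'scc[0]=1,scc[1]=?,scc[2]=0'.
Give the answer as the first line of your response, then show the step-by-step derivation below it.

scc[0]=3,scc[1]=?,scc[2]=0,scc[3]=?,scc[4]=1,scc[5]=2

step 1: low=(low[0]=0,low[1]=?,low[2]=2,low[3]=?,low[4]=1,low[5]=?); scc=(scc[0]=?,scc[1]=?,scc[2]=0,scc[3]=?,scc[4]=?,scc[5]=?)
step 2: low=(low[0]=0,low[1]=?,low[2]=2,low[3]=?,low[4]=1,low[5]=?); scc=(scc[0]=?,scc[1]=?,scc[2]=0,scc[3]=?,scc[4]=1,scc[5]=?)
step 3: low=(low[0]=0,low[1]=?,low[2]=2,low[3]=?,low[4]=1,low[5]=3); scc=(scc[0]=?,scc[1]=?,scc[2]=0,scc[3]=?,scc[4]=1,scc[5]=2)
step 4: low=(low[0]=0,low[1]=?,low[2]=2,low[3]=?,low[4]=1,low[5]=3); scc=(scc[0]=3,scc[1]=?,scc[2]=0,scc[3]=?,scc[4]=1,scc[5]=2)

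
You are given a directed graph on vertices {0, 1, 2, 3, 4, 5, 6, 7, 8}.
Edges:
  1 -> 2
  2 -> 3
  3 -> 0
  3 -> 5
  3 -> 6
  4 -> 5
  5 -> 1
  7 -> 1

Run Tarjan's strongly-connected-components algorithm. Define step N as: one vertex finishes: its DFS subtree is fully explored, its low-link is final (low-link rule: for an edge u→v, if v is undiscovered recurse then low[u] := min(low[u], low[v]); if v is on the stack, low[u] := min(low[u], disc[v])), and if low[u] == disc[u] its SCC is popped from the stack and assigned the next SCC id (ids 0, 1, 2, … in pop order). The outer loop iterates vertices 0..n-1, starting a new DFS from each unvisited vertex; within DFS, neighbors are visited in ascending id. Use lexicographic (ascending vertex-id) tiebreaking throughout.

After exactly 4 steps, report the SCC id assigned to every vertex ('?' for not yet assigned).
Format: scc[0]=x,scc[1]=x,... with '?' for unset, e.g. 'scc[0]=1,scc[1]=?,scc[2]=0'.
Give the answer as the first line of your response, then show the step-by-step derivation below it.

scc[0]=0,scc[1]=?,scc[2]=?,scc[3]=?,scc[4]=?,scc[5]=?,scc[6]=1,scc[7]=?,scc[8]=?

step 1: low=(low[0]=0,low[1]=?,low[2]=?,low[3]=?,low[4]=?,low[5]=?,low[6]=?,low[7]=?,low[8]=?); scc=(scc[0]=0,scc[1]=?,scc[2]=?,scc[3]=?,scc[4]=?,scc[5]=?,scc[6]=?,scc[7]=?,scc[8]=?)
step 2: low=(low[0]=0,low[1]=1,low[2]=2,low[3]=3,low[4]=?,low[5]=1,low[6]=?,low[7]=?,low[8]=?); scc=(scc[0]=0,scc[1]=?,scc[2]=?,scc[3]=?,scc[4]=?,scc[5]=?,scc[6]=?,scc[7]=?,scc[8]=?)
step 3: low=(low[0]=0,low[1]=1,low[2]=2,low[3]=1,low[4]=?,low[5]=1,low[6]=5,low[7]=?,low[8]=?); scc=(scc[0]=0,scc[1]=?,scc[2]=?,scc[3]=?,scc[4]=?,scc[5]=?,scc[6]=1,scc[7]=?,scc[8]=?)
step 4: low=(low[0]=0,low[1]=1,low[2]=2,low[3]=1,low[4]=?,low[5]=1,low[6]=5,low[7]=?,low[8]=?); scc=(scc[0]=0,scc[1]=?,scc[2]=?,scc[3]=?,scc[4]=?,scc[5]=?,scc[6]=1,scc[7]=?,scc[8]=?)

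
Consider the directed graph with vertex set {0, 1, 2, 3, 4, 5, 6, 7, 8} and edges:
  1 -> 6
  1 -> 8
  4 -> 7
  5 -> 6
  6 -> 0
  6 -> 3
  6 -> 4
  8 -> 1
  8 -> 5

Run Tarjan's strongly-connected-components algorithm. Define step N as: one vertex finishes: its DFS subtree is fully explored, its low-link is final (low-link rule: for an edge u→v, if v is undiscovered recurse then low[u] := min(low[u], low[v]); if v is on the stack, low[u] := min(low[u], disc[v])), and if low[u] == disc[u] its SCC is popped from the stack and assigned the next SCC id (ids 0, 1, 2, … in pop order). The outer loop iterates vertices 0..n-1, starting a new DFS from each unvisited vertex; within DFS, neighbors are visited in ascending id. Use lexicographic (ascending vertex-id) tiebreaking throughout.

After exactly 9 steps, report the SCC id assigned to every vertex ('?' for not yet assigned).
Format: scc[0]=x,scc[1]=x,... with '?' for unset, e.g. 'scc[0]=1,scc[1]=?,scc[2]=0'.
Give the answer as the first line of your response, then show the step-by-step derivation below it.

scc[0]=0,scc[1]=6,scc[2]=7,scc[3]=1,scc[4]=3,scc[5]=5,scc[6]=4,scc[7]=2,scc[8]=6

step 1: low=(low[0]=0,low[1]=?,low[2]=?,low[3]=?,low[4]=?,low[5]=?,low[6]=?,low[7]=?,low[8]=?); scc=(scc[0]=0,scc[1]=?,scc[2]=?,scc[3]=?,scc[4]=?,scc[5]=?,scc[6]=?,scc[7]=?,scc[8]=?)
step 2: low=(low[0]=0,low[1]=1,low[2]=?,low[3]=3,low[4]=?,low[5]=?,low[6]=2,low[7]=?,low[8]=?); scc=(scc[0]=0,scc[1]=?,scc[2]=?,scc[3]=1,scc[4]=?,scc[5]=?,scc[6]=?,scc[7]=?,scc[8]=?)
step 3: low=(low[0]=0,low[1]=1,low[2]=?,low[3]=3,low[4]=4,low[5]=?,low[6]=2,low[7]=5,low[8]=?); scc=(scc[0]=0,scc[1]=?,scc[2]=?,scc[3]=1,scc[4]=?,scc[5]=?,scc[6]=?,scc[7]=2,scc[8]=?)
step 4: low=(low[0]=0,low[1]=1,low[2]=?,low[3]=3,low[4]=4,low[5]=?,low[6]=2,low[7]=5,low[8]=?); scc=(scc[0]=0,scc[1]=?,scc[2]=?,scc[3]=1,scc[4]=3,scc[5]=?,scc[6]=?,scc[7]=2,scc[8]=?)
step 5: low=(low[0]=0,low[1]=1,low[2]=?,low[3]=3,low[4]=4,low[5]=?,low[6]=2,low[7]=5,low[8]=?); scc=(scc[0]=0,scc[1]=?,scc[2]=?,scc[3]=1,scc[4]=3,scc[5]=?,scc[6]=4,scc[7]=2,scc[8]=?)
step 6: low=(low[0]=0,low[1]=1,low[2]=?,low[3]=3,low[4]=4,low[5]=7,low[6]=2,low[7]=5,low[8]=1); scc=(scc[0]=0,scc[1]=?,scc[2]=?,scc[3]=1,scc[4]=3,scc[5]=5,scc[6]=4,scc[7]=2,scc[8]=?)
step 7: low=(low[0]=0,low[1]=1,low[2]=?,low[3]=3,low[4]=4,low[5]=7,low[6]=2,low[7]=5,low[8]=1); scc=(scc[0]=0,scc[1]=?,scc[2]=?,scc[3]=1,scc[4]=3,scc[5]=5,scc[6]=4,scc[7]=2,scc[8]=?)
step 8: low=(low[0]=0,low[1]=1,low[2]=?,low[3]=3,low[4]=4,low[5]=7,low[6]=2,low[7]=5,low[8]=1); scc=(scc[0]=0,scc[1]=6,scc[2]=?,scc[3]=1,scc[4]=3,scc[5]=5,scc[6]=4,scc[7]=2,scc[8]=6)
step 9: low=(low[0]=0,low[1]=1,low[2]=8,low[3]=3,low[4]=4,low[5]=7,low[6]=2,low[7]=5,low[8]=1); scc=(scc[0]=0,scc[1]=6,scc[2]=7,scc[3]=1,scc[4]=3,scc[5]=5,scc[6]=4,scc[7]=2,scc[8]=6)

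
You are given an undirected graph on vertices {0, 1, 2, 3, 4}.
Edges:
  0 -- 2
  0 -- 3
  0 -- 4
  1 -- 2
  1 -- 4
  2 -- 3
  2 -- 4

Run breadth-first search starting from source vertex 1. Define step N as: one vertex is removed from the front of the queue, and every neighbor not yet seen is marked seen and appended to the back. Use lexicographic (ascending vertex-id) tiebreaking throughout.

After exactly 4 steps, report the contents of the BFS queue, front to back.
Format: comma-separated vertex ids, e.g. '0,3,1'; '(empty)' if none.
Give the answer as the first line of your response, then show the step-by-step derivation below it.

3

step 1: dequeue 1; queue=[2,4]; order=1
step 2: dequeue 2; queue=[4,0,3]; order=1,2
step 3: dequeue 4; queue=[0,3]; order=1,2,4
step 4: dequeue 0; queue=[3]; order=1,2,4,0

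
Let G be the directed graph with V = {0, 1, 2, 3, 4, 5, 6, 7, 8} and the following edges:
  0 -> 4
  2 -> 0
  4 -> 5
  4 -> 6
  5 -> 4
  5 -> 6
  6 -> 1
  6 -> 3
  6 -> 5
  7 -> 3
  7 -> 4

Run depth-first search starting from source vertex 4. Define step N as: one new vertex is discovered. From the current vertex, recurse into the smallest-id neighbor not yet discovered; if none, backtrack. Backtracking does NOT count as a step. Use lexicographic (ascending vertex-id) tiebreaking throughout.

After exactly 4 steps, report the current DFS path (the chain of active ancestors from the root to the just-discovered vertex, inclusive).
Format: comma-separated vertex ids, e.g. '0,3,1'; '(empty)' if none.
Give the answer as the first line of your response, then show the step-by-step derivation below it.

4,5,6,1

step 1: discover 4; path=4; order=4
step 2: discover 5; path=4>5; order=4,5
step 3: discover 6; path=4>5>6; order=4,5,6
step 4: discover 1; path=4>5>6>1; order=4,5,6,1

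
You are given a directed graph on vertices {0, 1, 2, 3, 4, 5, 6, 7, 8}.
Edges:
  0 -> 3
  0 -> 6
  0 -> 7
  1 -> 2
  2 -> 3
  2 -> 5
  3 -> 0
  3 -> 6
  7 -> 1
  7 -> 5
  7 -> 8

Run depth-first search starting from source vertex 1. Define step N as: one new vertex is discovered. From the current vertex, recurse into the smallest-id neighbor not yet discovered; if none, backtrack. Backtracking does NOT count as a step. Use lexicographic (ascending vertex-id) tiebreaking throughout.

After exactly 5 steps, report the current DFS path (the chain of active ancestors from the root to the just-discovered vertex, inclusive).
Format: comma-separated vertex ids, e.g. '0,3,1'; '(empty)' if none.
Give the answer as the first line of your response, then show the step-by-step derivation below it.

1,2,3,0,6

step 1: discover 1; path=1; order=1
step 2: discover 2; path=1>2; order=1,2
step 3: discover 3; path=1>2>3; order=1,2,3
step 4: discover 0; path=1>2>3>0; order=1,2,3,0
step 5: discover 6; path=1>2>3>0>6; order=1,2,3,0,6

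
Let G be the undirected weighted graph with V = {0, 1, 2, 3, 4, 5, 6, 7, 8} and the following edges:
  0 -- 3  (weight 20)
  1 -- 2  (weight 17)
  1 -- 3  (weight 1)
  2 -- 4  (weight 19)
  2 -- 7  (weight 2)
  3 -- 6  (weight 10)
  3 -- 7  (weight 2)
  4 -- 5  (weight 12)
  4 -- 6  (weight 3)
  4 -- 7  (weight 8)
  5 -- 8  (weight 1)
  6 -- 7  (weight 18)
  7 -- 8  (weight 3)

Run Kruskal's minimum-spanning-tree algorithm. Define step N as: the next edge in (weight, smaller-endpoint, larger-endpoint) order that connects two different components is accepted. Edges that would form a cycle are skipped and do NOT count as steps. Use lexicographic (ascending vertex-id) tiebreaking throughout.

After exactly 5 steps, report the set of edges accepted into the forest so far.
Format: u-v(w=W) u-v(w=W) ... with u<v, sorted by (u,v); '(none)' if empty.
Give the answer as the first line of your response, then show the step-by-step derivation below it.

1-3(w=1) 2-7(w=2) 3-7(w=2) 4-6(w=3) 5-8(w=1)

step 1: add edge 1-3 (w=1); MST = {1-3(w=1)}
step 2: add edge 5-8 (w=1); MST = {1-3(w=1) 5-8(w=1)}
step 3: add edge 2-7 (w=2); MST = {1-3(w=1) 2-7(w=2) 5-8(w=1)}
step 4: add edge 3-7 (w=2); MST = {1-3(w=1) 2-7(w=2) 3-7(w=2) 5-8(w=1)}
step 5: add edge 4-6 (w=3); MST = {1-3(w=1) 2-7(w=2) 3-7(w=2) 4-6(w=3) 5-8(w=1)}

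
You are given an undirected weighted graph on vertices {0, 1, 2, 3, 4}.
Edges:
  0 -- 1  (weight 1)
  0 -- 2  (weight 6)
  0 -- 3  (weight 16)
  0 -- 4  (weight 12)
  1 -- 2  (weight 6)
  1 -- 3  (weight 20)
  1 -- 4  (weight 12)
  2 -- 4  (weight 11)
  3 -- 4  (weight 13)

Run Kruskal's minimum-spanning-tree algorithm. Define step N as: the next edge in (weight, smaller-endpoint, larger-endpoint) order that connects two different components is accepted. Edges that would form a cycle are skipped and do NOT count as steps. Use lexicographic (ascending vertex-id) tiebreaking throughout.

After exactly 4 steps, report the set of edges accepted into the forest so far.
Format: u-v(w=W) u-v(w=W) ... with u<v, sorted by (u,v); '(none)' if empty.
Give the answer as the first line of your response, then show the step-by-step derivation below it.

0-1(w=1) 0-2(w=6) 2-4(w=11) 3-4(w=13)

step 1: add edge 0-1 (w=1); MST = {0-1(w=1)}
step 2: add edge 0-2 (w=6); MST = {0-1(w=1) 0-2(w=6)}
step 3: add edge 2-4 (w=11); MST = {0-1(w=1) 0-2(w=6) 2-4(w=11)}
step 4: add edge 3-4 (w=13); MST = {0-1(w=1) 0-2(w=6) 2-4(w=11) 3-4(w=13)}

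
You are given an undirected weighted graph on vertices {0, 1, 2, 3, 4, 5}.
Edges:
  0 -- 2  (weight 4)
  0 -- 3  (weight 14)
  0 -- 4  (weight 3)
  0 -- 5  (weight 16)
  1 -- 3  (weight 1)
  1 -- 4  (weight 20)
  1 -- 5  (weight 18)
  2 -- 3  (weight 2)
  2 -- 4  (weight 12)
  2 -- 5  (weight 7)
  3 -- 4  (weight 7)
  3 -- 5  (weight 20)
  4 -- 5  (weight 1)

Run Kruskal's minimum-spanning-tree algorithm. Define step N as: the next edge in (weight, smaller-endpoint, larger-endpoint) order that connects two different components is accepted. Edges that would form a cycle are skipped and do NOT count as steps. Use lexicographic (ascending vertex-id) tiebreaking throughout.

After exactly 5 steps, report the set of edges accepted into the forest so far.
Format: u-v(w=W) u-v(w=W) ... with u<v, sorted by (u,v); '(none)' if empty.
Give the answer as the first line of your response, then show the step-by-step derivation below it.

0-2(w=4) 0-4(w=3) 1-3(w=1) 2-3(w=2) 4-5(w=1)

step 1: add edge 1-3 (w=1); MST = {1-3(w=1)}
step 2: add edge 4-5 (w=1); MST = {1-3(w=1) 4-5(w=1)}
step 3: add edge 2-3 (w=2); MST = {1-3(w=1) 2-3(w=2) 4-5(w=1)}
step 4: add edge 0-4 (w=3); MST = {0-4(w=3) 1-3(w=1) 2-3(w=2) 4-5(w=1)}
step 5: add edge 0-2 (w=4); MST = {0-2(w=4) 0-4(w=3) 1-3(w=1) 2-3(w=2) 4-5(w=1)}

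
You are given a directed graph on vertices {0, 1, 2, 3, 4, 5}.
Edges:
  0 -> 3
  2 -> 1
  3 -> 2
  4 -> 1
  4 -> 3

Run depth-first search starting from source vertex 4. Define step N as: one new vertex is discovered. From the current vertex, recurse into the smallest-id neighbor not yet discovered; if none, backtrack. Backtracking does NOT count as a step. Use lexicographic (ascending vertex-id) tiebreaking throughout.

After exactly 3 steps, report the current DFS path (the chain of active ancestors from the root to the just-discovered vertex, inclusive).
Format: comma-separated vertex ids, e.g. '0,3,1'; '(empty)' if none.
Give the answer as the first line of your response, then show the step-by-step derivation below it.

4,3

step 1: discover 4; path=4; order=4
step 2: discover 1; path=4>1; order=4,1
step 3: discover 3; path=4>3; order=4,1,3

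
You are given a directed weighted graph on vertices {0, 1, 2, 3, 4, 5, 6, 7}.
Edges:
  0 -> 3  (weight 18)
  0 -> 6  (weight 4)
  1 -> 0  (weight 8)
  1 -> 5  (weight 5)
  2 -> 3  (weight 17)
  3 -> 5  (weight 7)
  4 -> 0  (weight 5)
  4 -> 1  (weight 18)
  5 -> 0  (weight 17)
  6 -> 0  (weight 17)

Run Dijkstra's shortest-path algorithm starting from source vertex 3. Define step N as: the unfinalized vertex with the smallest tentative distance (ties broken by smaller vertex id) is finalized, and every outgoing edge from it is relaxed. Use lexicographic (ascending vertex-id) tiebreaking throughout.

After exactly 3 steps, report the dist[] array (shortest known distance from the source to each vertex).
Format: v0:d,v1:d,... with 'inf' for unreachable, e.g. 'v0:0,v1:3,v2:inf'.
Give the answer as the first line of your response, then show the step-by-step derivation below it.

v0:24,v1:inf,v2:inf,v3:0,v4:inf,v5:7,v6:28,v7:inf

step 1: dist = v0:inf,v1:inf,v2:inf,v3:0,v4:inf,v5:7,v6:inf,v7:inf
step 2: dist = v0:24,v1:inf,v2:inf,v3:0,v4:inf,v5:7,v6:inf,v7:inf
step 3: dist = v0:24,v1:inf,v2:inf,v3:0,v4:inf,v5:7,v6:28,v7:inf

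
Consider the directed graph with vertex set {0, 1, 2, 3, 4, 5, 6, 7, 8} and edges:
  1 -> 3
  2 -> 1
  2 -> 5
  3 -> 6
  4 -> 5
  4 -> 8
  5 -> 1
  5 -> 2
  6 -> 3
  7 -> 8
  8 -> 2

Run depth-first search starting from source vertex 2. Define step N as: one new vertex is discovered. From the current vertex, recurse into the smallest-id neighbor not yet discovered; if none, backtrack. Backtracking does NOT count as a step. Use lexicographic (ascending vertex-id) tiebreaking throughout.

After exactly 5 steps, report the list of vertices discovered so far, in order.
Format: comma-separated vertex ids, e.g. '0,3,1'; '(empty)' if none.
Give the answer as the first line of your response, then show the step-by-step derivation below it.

2,1,3,6,5

step 1: discover 2; path=2; order=2
step 2: discover 1; path=2>1; order=2,1
step 3: discover 3; path=2>1>3; order=2,1,3
step 4: discover 6; path=2>1>3>6; order=2,1,3,6
step 5: discover 5; path=2>5; order=2,1,3,6,5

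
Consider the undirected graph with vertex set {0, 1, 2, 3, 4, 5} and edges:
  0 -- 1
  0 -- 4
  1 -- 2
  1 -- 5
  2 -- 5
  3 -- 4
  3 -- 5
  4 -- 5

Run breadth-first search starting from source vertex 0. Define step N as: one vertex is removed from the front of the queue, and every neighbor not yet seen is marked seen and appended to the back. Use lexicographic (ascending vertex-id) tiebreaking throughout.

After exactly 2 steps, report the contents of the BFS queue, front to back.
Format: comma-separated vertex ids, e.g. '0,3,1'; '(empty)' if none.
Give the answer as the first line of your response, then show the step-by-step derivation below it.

4,2,5

step 1: dequeue 0; queue=[1,4]; order=0
step 2: dequeue 1; queue=[4,2,5]; order=0,1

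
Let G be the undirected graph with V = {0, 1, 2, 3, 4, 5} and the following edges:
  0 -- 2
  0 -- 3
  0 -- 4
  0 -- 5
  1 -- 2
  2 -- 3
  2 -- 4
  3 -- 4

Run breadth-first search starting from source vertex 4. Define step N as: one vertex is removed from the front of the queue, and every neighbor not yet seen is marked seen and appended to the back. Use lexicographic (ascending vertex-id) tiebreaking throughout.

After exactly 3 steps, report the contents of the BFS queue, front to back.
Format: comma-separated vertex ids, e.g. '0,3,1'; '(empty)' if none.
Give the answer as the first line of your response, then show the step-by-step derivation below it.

3,5,1

step 1: dequeue 4; queue=[0,2,3]; order=4
step 2: dequeue 0; queue=[2,3,5]; order=4,0
step 3: dequeue 2; queue=[3,5,1]; order=4,0,2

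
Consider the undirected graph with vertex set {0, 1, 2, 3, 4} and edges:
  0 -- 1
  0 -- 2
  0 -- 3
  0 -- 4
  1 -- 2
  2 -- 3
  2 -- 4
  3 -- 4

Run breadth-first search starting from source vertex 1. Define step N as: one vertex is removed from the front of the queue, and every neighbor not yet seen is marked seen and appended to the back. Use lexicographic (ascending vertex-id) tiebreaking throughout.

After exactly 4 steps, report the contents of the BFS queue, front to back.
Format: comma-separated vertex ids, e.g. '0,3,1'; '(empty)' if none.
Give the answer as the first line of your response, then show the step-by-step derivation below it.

4

step 1: dequeue 1; queue=[0,2]; order=1
step 2: dequeue 0; queue=[2,3,4]; order=1,0
step 3: dequeue 2; queue=[3,4]; order=1,0,2
step 4: dequeue 3; queue=[4]; order=1,0,2,3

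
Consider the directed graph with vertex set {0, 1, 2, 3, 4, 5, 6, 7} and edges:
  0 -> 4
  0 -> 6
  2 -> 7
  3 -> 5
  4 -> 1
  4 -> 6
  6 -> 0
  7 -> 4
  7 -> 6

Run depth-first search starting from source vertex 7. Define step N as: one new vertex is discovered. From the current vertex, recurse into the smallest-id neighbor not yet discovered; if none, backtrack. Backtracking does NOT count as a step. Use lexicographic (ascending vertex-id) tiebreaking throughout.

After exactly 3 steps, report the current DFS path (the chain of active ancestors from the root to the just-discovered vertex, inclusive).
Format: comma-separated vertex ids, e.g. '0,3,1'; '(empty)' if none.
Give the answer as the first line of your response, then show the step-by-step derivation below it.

7,4,1

step 1: discover 7; path=7; order=7
step 2: discover 4; path=7>4; order=7,4
step 3: discover 1; path=7>4>1; order=7,4,1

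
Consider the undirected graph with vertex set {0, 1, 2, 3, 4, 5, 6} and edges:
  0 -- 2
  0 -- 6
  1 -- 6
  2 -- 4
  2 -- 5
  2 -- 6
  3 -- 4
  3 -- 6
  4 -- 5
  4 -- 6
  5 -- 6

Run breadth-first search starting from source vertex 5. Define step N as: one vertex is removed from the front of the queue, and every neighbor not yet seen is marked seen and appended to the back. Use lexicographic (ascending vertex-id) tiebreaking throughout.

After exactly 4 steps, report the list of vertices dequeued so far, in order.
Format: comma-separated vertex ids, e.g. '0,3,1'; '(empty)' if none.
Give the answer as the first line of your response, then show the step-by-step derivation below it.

5,2,4,6

step 1: dequeue 5; queue=[2,4,6]; order=5
step 2: dequeue 2; queue=[4,6,0]; order=5,2
step 3: dequeue 4; queue=[6,0,3]; order=5,2,4
step 4: dequeue 6; queue=[0,3,1]; order=5,2,4,6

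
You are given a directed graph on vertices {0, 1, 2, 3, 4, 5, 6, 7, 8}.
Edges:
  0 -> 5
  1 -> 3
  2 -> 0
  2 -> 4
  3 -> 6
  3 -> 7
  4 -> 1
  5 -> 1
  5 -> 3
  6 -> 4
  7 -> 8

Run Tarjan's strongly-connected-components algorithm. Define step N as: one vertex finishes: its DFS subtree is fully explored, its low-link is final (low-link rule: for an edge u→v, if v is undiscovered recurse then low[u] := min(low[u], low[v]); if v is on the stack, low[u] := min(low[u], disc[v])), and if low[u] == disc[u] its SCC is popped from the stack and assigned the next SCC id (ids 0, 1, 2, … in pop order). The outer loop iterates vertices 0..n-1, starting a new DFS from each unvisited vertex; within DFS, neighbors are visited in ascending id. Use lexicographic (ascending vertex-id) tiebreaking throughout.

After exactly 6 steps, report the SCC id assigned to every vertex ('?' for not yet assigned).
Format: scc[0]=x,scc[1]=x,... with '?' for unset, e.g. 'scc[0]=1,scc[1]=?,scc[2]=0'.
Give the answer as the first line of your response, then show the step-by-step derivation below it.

scc[0]=?,scc[1]=2,scc[2]=?,scc[3]=2,scc[4]=2,scc[5]=?,scc[6]=2,scc[7]=1,scc[8]=0

step 1: low=(low[0]=0,low[1]=2,low[2]=?,low[3]=3,low[4]=2,low[5]=1,low[6]=4,low[7]=?,low[8]=?); scc=(scc[0]=?,scc[1]=?,scc[2]=?,scc[3]=?,scc[4]=?,scc[5]=?,scc[6]=?,scc[7]=?,scc[8]=?)
step 2: low=(low[0]=0,low[1]=2,low[2]=?,low[3]=3,low[4]=2,low[5]=1,low[6]=2,low[7]=?,low[8]=?); scc=(scc[0]=?,scc[1]=?,scc[2]=?,scc[3]=?,scc[4]=?,scc[5]=?,scc[6]=?,scc[7]=?,scc[8]=?)
step 3: low=(low[0]=0,low[1]=2,low[2]=?,low[3]=2,low[4]=2,low[5]=1,low[6]=2,low[7]=6,low[8]=7); scc=(scc[0]=?,scc[1]=?,scc[2]=?,scc[3]=?,scc[4]=?,scc[5]=?,scc[6]=?,scc[7]=?,scc[8]=0)
step 4: low=(low[0]=0,low[1]=2,low[2]=?,low[3]=2,low[4]=2,low[5]=1,low[6]=2,low[7]=6,low[8]=7); scc=(scc[0]=?,scc[1]=?,scc[2]=?,scc[3]=?,scc[4]=?,scc[5]=?,scc[6]=?,scc[7]=1,scc[8]=0)
step 5: low=(low[0]=0,low[1]=2,low[2]=?,low[3]=2,low[4]=2,low[5]=1,low[6]=2,low[7]=6,low[8]=7); scc=(scc[0]=?,scc[1]=?,scc[2]=?,scc[3]=?,scc[4]=?,scc[5]=?,scc[6]=?,scc[7]=1,scc[8]=0)
step 6: low=(low[0]=0,low[1]=2,low[2]=?,low[3]=2,low[4]=2,low[5]=1,low[6]=2,low[7]=6,low[8]=7); scc=(scc[0]=?,scc[1]=2,scc[2]=?,scc[3]=2,scc[4]=2,scc[5]=?,scc[6]=2,scc[7]=1,scc[8]=0)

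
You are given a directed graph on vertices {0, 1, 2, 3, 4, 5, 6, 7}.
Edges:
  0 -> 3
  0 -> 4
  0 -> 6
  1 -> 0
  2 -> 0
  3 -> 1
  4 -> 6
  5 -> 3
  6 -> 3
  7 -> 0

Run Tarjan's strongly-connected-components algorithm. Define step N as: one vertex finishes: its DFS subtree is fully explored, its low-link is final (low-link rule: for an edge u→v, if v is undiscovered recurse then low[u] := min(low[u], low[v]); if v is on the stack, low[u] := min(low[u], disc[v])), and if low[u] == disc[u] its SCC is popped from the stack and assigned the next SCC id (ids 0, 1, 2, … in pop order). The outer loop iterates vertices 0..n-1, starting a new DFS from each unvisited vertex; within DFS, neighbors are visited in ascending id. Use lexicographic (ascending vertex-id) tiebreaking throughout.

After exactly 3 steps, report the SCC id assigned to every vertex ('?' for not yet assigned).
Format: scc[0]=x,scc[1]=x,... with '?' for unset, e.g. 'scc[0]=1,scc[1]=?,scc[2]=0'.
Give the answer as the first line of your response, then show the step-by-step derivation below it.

scc[0]=?,scc[1]=?,scc[2]=?,scc[3]=?,scc[4]=?,scc[5]=?,scc[6]=?,scc[7]=?

step 1: low=(low[0]=0,low[1]=0,low[2]=?,low[3]=1,low[4]=?,low[5]=?,low[6]=?,low[7]=?); scc=(scc[0]=?,scc[1]=?,scc[2]=?,scc[3]=?,scc[4]=?,scc[5]=?,scc[6]=?,scc[7]=?)
step 2: low=(low[0]=0,low[1]=0,low[2]=?,low[3]=0,low[4]=?,low[5]=?,low[6]=?,low[7]=?); scc=(scc[0]=?,scc[1]=?,scc[2]=?,scc[3]=?,scc[4]=?,scc[5]=?,scc[6]=?,scc[7]=?)
step 3: low=(low[0]=0,low[1]=0,low[2]=?,low[3]=0,low[4]=3,low[5]=?,low[6]=1,low[7]=?); scc=(scc[0]=?,scc[1]=?,scc[2]=?,scc[3]=?,scc[4]=?,scc[5]=?,scc[6]=?,scc[7]=?)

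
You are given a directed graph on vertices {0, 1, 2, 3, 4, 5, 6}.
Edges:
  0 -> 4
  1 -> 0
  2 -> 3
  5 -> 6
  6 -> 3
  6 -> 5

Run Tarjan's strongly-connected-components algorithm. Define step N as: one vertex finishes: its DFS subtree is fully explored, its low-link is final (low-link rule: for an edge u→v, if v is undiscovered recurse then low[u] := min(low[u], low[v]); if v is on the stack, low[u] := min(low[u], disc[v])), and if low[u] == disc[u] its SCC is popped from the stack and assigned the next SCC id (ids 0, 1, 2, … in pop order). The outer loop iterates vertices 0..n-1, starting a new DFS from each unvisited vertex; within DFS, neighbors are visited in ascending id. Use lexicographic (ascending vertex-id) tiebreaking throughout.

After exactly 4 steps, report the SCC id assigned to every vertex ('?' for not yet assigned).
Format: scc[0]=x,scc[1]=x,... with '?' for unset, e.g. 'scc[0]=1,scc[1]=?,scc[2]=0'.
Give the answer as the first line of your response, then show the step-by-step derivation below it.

scc[0]=1,scc[1]=2,scc[2]=?,scc[3]=3,scc[4]=0,scc[5]=?,scc[6]=?

step 1: low=(low[0]=0,low[1]=?,low[2]=?,low[3]=?,low[4]=1,low[5]=?,low[6]=?); scc=(scc[0]=?,scc[1]=?,scc[2]=?,scc[3]=?,scc[4]=0,scc[5]=?,scc[6]=?)
step 2: low=(low[0]=0,low[1]=?,low[2]=?,low[3]=?,low[4]=1,low[5]=?,low[6]=?); scc=(scc[0]=1,scc[1]=?,scc[2]=?,scc[3]=?,scc[4]=0,scc[5]=?,scc[6]=?)
step 3: low=(low[0]=0,low[1]=2,low[2]=?,low[3]=?,low[4]=1,low[5]=?,low[6]=?); scc=(scc[0]=1,scc[1]=2,scc[2]=?,scc[3]=?,scc[4]=0,scc[5]=?,scc[6]=?)
step 4: low=(low[0]=0,low[1]=2,low[2]=3,low[3]=4,low[4]=1,low[5]=?,low[6]=?); scc=(scc[0]=1,scc[1]=2,scc[2]=?,scc[3]=3,scc[4]=0,scc[5]=?,scc[6]=?)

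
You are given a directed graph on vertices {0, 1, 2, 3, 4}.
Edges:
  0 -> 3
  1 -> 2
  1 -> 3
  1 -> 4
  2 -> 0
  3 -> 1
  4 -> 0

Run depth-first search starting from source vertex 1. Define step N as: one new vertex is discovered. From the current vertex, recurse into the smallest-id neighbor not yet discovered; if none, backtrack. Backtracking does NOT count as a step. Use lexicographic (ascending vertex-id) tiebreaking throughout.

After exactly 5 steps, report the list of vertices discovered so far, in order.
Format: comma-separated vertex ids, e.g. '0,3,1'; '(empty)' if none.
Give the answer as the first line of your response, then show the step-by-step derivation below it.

1,2,0,3,4

step 1: discover 1; path=1; order=1
step 2: discover 2; path=1>2; order=1,2
step 3: discover 0; path=1>2>0; order=1,2,0
step 4: discover 3; path=1>2>0>3; order=1,2,0,3
step 5: discover 4; path=1>4; order=1,2,0,3,4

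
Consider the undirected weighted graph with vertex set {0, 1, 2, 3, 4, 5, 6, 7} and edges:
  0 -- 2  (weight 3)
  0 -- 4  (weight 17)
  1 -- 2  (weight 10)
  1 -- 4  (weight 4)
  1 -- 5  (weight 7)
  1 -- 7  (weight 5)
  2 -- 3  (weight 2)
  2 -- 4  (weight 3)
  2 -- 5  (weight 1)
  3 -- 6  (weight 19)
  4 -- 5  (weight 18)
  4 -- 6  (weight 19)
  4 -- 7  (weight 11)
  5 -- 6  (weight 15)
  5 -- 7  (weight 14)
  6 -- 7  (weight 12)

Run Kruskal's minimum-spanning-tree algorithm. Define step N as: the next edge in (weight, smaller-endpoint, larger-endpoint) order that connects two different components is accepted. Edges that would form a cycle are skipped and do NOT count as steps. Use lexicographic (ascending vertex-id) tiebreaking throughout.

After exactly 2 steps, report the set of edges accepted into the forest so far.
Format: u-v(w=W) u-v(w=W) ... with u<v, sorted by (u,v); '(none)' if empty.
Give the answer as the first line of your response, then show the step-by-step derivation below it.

2-3(w=2) 2-5(w=1)

step 1: add edge 2-5 (w=1); MST = {2-5(w=1)}
step 2: add edge 2-3 (w=2); MST = {2-3(w=2) 2-5(w=1)}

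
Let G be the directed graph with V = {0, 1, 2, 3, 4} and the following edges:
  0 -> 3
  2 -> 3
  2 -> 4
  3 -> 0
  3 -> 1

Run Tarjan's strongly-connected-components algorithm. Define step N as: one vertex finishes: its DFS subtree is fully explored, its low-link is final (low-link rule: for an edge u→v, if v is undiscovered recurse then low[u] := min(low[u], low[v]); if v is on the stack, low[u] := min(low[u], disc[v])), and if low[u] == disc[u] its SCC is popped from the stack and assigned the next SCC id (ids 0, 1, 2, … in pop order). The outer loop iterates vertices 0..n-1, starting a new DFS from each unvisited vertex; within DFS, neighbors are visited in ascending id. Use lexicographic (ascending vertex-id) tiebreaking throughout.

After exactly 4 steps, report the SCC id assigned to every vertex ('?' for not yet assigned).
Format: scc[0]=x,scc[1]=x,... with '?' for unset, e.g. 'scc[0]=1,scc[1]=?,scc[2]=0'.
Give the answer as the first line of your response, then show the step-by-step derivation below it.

scc[0]=1,scc[1]=0,scc[2]=?,scc[3]=1,scc[4]=2

step 1: low=(low[0]=0,low[1]=2,low[2]=?,low[3]=0,low[4]=?); scc=(scc[0]=?,scc[1]=0,scc[2]=?,scc[3]=?,scc[4]=?)
step 2: low=(low[0]=0,low[1]=2,low[2]=?,low[3]=0,low[4]=?); scc=(scc[0]=?,scc[1]=0,scc[2]=?,scc[3]=?,scc[4]=?)
step 3: low=(low[0]=0,low[1]=2,low[2]=?,low[3]=0,low[4]=?); scc=(scc[0]=1,scc[1]=0,scc[2]=?,scc[3]=1,scc[4]=?)
step 4: low=(low[0]=0,low[1]=2,low[2]=3,low[3]=0,low[4]=4); scc=(scc[0]=1,scc[1]=0,scc[2]=?,scc[3]=1,scc[4]=2)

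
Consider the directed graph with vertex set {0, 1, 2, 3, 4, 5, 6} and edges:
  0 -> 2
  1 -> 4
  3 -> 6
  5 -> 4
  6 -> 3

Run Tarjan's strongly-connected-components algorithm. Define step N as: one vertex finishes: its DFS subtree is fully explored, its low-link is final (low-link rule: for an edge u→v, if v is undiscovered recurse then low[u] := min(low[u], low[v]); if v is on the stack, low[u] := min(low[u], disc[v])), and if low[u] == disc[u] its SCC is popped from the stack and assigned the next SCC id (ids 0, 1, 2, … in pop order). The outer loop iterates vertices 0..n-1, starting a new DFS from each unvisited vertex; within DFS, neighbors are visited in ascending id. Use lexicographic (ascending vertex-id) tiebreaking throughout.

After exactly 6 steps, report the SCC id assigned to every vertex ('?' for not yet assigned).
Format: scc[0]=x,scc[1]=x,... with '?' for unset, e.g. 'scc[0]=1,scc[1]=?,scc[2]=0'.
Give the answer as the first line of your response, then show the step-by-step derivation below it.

scc[0]=1,scc[1]=3,scc[2]=0,scc[3]=4,scc[4]=2,scc[5]=?,scc[6]=4

step 1: low=(low[0]=0,low[1]=?,low[2]=1,low[3]=?,low[4]=?,low[5]=?,low[6]=?); scc=(scc[0]=?,scc[1]=?,scc[2]=0,scc[3]=?,scc[4]=?,scc[5]=?,scc[6]=?)
step 2: low=(low[0]=0,low[1]=?,low[2]=1,low[3]=?,low[4]=?,low[5]=?,low[6]=?); scc=(scc[0]=1,scc[1]=?,scc[2]=0,scc[3]=?,scc[4]=?,scc[5]=?,scc[6]=?)
step 3: low=(low[0]=0,low[1]=2,low[2]=1,low[3]=?,low[4]=3,low[5]=?,low[6]=?); scc=(scc[0]=1,scc[1]=?,scc[2]=0,scc[3]=?,scc[4]=2,scc[5]=?,scc[6]=?)
step 4: low=(low[0]=0,low[1]=2,low[2]=1,low[3]=?,low[4]=3,low[5]=?,low[6]=?); scc=(scc[0]=1,scc[1]=3,scc[2]=0,scc[3]=?,scc[4]=2,scc[5]=?,scc[6]=?)
step 5: low=(low[0]=0,low[1]=2,low[2]=1,low[3]=4,low[4]=3,low[5]=?,low[6]=4); scc=(scc[0]=1,scc[1]=3,scc[2]=0,scc[3]=?,scc[4]=2,scc[5]=?,scc[6]=?)
step 6: low=(low[0]=0,low[1]=2,low[2]=1,low[3]=4,low[4]=3,low[5]=?,low[6]=4); scc=(scc[0]=1,scc[1]=3,scc[2]=0,scc[3]=4,scc[4]=2,scc[5]=?,scc[6]=4)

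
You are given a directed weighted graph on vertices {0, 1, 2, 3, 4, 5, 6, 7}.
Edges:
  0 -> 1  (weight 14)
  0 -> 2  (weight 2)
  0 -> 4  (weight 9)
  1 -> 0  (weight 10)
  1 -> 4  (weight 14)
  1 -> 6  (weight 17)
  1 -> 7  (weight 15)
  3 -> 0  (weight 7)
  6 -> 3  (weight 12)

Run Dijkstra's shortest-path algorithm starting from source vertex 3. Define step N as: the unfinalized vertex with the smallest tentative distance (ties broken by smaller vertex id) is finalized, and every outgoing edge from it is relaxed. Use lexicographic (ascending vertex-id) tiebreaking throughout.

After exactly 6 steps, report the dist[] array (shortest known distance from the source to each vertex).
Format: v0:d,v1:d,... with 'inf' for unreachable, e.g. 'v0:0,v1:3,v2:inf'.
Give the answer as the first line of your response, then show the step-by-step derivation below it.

v0:7,v1:21,v2:9,v3:0,v4:16,v5:inf,v6:38,v7:36

step 1: dist = v0:7,v1:inf,v2:inf,v3:0,v4:inf,v5:inf,v6:inf,v7:inf
step 2: dist = v0:7,v1:21,v2:9,v3:0,v4:16,v5:inf,v6:inf,v7:inf
step 3: dist = v0:7,v1:21,v2:9,v3:0,v4:16,v5:inf,v6:inf,v7:inf
step 4: dist = v0:7,v1:21,v2:9,v3:0,v4:16,v5:inf,v6:inf,v7:inf
step 5: dist = v0:7,v1:21,v2:9,v3:0,v4:16,v5:inf,v6:38,v7:36
step 6: dist = v0:7,v1:21,v2:9,v3:0,v4:16,v5:inf,v6:38,v7:36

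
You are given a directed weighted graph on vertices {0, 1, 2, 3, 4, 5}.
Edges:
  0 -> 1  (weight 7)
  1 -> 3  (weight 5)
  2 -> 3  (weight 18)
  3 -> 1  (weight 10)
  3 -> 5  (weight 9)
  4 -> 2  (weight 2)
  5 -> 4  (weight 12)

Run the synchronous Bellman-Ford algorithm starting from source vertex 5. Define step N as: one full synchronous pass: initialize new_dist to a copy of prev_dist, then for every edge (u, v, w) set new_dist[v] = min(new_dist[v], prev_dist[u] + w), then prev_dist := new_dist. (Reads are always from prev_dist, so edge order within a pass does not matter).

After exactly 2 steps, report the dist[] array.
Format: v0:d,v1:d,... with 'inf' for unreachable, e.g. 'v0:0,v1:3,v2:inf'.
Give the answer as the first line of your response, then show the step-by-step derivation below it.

v0:inf,v1:inf,v2:14,v3:inf,v4:12,v5:0

step 1: dist = v0:inf,v1:inf,v2:inf,v3:inf,v4:12,v5:0
step 2: dist = v0:inf,v1:inf,v2:14,v3:inf,v4:12,v5:0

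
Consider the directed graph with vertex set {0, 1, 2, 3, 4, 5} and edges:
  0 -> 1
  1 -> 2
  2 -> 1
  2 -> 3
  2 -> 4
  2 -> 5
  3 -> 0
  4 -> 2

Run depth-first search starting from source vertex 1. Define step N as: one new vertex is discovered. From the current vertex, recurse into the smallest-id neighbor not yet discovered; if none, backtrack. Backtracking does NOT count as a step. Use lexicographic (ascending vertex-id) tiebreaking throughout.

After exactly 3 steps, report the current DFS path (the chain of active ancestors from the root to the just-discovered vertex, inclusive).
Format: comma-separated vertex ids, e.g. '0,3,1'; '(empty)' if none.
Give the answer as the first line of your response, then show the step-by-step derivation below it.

1,2,3

step 1: discover 1; path=1; order=1
step 2: discover 2; path=1>2; order=1,2
step 3: discover 3; path=1>2>3; order=1,2,3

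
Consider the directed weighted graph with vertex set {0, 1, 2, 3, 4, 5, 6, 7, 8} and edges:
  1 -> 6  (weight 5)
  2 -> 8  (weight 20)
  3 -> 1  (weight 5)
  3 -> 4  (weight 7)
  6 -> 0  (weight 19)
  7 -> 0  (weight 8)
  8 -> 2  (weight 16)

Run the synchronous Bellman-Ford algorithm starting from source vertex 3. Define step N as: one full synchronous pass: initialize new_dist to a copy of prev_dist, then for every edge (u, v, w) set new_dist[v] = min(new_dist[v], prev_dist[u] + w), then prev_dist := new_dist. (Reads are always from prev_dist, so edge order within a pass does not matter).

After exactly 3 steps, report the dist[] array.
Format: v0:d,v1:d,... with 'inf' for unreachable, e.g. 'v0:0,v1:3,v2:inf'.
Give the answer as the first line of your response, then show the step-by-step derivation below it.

v0:29,v1:5,v2:inf,v3:0,v4:7,v5:inf,v6:10,v7:inf,v8:inf

step 1: dist = v0:inf,v1:5,v2:inf,v3:0,v4:7,v5:inf,v6:inf,v7:inf,v8:inf
step 2: dist = v0:inf,v1:5,v2:inf,v3:0,v4:7,v5:inf,v6:10,v7:inf,v8:inf
step 3: dist = v0:29,v1:5,v2:inf,v3:0,v4:7,v5:inf,v6:10,v7:inf,v8:inf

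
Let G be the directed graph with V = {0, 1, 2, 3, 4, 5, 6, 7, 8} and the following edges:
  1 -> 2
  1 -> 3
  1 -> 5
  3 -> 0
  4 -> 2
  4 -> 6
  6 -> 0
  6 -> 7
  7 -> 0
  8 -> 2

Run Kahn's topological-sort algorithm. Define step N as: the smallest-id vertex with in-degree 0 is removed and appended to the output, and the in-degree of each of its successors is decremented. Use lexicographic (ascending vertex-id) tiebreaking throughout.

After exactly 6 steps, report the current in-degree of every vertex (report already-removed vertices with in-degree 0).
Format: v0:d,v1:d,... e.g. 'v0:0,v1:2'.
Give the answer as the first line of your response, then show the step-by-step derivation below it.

v0:0,v1:0,v2:1,v3:0,v4:0,v5:0,v6:0,v7:0,v8:0

step 1: output 1; order=[1]; indeg=(3,0,2,0,0,0,1,1,0)
step 2: output 3; order=[1,3]; indeg=(2,0,2,0,0,0,1,1,0)
step 3: output 4; order=[1,3,4]; indeg=(2,0,1,0,0,0,0,1,0)
step 4: output 5; order=[1,3,4,5]; indeg=(2,0,1,0,0,0,0,1,0)
step 5: output 6; order=[1,3,4,5,6]; indeg=(1,0,1,0,0,0,0,0,0)
step 6: output 7; order=[1,3,4,5,6,7]; indeg=(0,0,1,0,0,0,0,0,0)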